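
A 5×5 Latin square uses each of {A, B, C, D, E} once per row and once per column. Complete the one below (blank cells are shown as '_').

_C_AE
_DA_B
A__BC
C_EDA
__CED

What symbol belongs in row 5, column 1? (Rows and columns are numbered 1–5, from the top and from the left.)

B

(r2,c1) = E
(r2,c4) = C
(r3,c2) = E
(r3,c3) = D
(r4,c2) = B
(r5,c1) = B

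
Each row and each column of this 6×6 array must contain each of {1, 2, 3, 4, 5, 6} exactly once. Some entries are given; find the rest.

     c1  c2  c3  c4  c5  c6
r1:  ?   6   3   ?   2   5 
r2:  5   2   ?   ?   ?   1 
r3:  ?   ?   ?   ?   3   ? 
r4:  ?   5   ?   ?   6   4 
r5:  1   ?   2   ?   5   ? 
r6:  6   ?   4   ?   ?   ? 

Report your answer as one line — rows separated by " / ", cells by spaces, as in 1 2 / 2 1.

4 6 3 1 2 5 / 5 2 6 3 4 1 / 2 1 5 4 3 6 / 3 5 1 2 6 4 / 1 4 2 6 5 3 / 6 3 4 5 1 2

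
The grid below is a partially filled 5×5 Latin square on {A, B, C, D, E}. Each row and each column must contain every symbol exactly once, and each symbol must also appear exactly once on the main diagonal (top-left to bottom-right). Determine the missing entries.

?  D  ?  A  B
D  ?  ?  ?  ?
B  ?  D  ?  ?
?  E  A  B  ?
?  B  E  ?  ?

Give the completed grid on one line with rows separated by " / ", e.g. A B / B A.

E D C A B / D A B C E / B C D E A / C E A B D / A B E D C

(r1,c3) = C
(r2,c3) = B
(r4,c1) = C
(r4,c5) = D
(r5,c1) = A
(r5,c5) = C
(r1,c1) = E
(r2,c2) = A
(r2,c5) = E
(r3,c2) = C
(r3,c4) = E
(r3,c5) = A
(r5,c4) = D
(r2,c4) = C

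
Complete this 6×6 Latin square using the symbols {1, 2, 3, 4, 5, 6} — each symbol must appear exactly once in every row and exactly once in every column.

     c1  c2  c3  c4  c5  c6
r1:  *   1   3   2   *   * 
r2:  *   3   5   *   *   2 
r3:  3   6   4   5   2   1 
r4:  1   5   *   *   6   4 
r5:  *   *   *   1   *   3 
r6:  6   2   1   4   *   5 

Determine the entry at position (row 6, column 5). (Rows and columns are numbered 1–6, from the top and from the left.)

At row 1, column 6: row 1 has {1,2,3}; column 6 has {1,2,3,4,5}; that leaves 6.
At row 2, column 1: row 2 has {2,3,5}; column 1 has {1,3,6}; that leaves 4.
At row 2, column 4: row 2 has {2,3,4,5}; column 4 has {1,2,4,5}; that leaves 6.
At row 2, column 5: row 2 has {2,3,4,5,6}; column 5 has {2,6}; that leaves 1.
At row 4, column 3: row 4 has {1,4,5,6}; column 3 has {1,3,4,5}; that leaves 2.
At row 4, column 4: row 4 has {1,2,4,5,6}; column 4 has {1,2,4,5,6}; that leaves 3.
At row 5, column 2: row 5 has {1,3}; column 2 has {1,2,3,5,6}; that leaves 4.
At row 5, column 3: row 5 has {1,3,4}; column 3 has {1,2,3,4,5}; that leaves 6.
At row 5, column 5: row 5 has {1,3,4,6}; column 5 has {1,2,6}; that leaves 5.
At row 6, column 5: row 6 has {1,2,4,5,6}; column 5 has {1,2,5,6}; that leaves 3.

3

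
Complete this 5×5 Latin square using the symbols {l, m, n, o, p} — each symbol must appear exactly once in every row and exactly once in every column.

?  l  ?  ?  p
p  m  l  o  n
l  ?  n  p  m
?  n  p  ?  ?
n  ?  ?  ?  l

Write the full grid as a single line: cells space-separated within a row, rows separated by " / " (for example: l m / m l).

o l m n p / p m l o n / l o n p m / m n p l o / n p o m l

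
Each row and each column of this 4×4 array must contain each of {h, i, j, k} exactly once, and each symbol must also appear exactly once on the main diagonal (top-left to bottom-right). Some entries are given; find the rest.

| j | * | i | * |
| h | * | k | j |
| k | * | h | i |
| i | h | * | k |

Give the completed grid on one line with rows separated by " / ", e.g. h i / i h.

row 1 has {i,j}; column 2 has {h} — only k is left for (r1,c2).
row 1 has {i,j,k}; column 4 has {i,j,k} — only h is left for (r1,c4).
row 2 has {h,j,k}; column 2 has {h,k}; the diagonal has {h,j,k} — only i is left for (r2,c2).
row 3 has {h,i,k}; column 2 has {h,i,k} — only j is left for (r3,c2).
row 4 has {h,i,k}; column 3 has {h,i,k} — only j is left for (r4,c3).

j k i h / h i k j / k j h i / i h j k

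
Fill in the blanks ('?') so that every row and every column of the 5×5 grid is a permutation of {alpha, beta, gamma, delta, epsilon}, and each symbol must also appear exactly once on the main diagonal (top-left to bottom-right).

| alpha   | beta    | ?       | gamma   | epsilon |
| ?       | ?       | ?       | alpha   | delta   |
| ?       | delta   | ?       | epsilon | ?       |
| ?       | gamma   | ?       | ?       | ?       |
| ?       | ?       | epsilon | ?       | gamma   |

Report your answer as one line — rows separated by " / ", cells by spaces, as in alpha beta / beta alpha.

alpha beta delta gamma epsilon / beta epsilon gamma alpha delta / gamma delta beta epsilon alpha / epsilon gamma alpha delta beta / delta alpha epsilon beta gamma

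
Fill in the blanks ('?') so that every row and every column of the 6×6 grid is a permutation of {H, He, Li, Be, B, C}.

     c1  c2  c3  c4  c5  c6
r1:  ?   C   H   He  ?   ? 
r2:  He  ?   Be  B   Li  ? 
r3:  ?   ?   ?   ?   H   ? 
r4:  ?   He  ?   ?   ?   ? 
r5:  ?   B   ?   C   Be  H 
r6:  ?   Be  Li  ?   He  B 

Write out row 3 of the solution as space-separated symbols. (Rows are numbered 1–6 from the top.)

B Li C Be H He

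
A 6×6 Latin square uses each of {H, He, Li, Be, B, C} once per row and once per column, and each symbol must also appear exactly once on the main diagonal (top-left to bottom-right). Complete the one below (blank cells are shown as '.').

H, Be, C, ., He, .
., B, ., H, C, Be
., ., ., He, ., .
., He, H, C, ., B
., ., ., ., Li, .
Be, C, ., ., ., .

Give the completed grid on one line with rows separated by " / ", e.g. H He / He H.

(r1,c6) = Li
(r3,c3) = Be
(r4,c1) = Li
(r4,c5) = Be
(r5,c2) = H
(r6,c6) = He
(r1,c4) = B
(r2,c1) = He
(r2,c3) = Li
(r3,c2) = Li
(r5,c4) = Be
(r5,c6) = C
(r6,c3) = B
(r6,c4) = Li
(r6,c5) = H
(r3,c5) = B
(r3,c6) = H
(r5,c1) = B
(r5,c3) = He
(r3,c1) = C

H Be C B He Li / He B Li H C Be / C Li Be He B H / Li He H C Be B / B H He Be Li C / Be C B Li H He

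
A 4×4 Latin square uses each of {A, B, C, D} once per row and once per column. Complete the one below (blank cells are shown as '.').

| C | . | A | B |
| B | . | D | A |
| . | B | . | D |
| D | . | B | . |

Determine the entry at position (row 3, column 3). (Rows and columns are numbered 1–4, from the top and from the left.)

(r1,c2) = D
(r2,c2) = C
(r3,c1) = A
(r3,c3) = C

C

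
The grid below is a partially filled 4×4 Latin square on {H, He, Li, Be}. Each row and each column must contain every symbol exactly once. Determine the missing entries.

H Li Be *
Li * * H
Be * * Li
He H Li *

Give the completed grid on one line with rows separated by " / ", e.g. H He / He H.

H Li Be He / Li Be He H / Be He H Li / He H Li Be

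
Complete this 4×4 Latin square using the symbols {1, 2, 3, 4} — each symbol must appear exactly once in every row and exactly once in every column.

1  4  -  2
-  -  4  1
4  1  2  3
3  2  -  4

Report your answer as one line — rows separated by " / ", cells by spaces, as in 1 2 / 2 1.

(r1,c3): row 1 has {1,2,4}; column 3 has {2,4}, so it must be 3.
(r2,c1): row 2 has {1,4}; column 1 has {1,3,4}, so it must be 2.
(r2,c2): row 2 has {1,2,4}; column 2 has {1,2,4}, so it must be 3.
(r4,c3): row 4 has {2,3,4}; column 3 has {2,3,4}, so it must be 1.

1 4 3 2 / 2 3 4 1 / 4 1 2 3 / 3 2 1 4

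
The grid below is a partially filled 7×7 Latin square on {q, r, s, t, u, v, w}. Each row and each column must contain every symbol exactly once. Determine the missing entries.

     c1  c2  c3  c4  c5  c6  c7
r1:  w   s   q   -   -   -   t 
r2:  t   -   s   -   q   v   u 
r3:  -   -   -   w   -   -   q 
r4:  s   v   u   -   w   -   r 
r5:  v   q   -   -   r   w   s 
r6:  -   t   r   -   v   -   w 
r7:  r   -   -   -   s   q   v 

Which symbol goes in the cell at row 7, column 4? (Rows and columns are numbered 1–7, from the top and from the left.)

(r1,c5) = u
(r1,c6) = r
(r2,c4) = r
(r3,c1) = u
(r3,c2) = r
(r3,c5) = t
(r3,c6) = s
(r4,c6) = t
(r5,c3) = t
(r5,c4) = u
(r6,c1) = q
(r6,c4) = s
(r6,c6) = u
(r7,c3) = w
(r7,c4) = t

t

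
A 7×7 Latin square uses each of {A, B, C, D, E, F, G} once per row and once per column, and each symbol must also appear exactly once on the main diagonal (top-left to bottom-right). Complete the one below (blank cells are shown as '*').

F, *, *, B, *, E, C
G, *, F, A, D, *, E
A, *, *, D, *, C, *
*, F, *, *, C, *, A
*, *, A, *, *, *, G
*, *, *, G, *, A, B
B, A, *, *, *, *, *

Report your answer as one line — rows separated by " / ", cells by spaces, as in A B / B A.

(r2,c6) = B
(r3,c7) = F
(r4,c4) = E
(r5,c5) = B
(r7,c7) = D
(r2,c2) = C
(r3,c3) = G
(r3,c5) = E
(r4,c1) = D
(r4,c3) = B
(r4,c6) = G
(r6,c5) = F
(r7,c5) = G
(r7,c6) = F
(r1,c3) = D
(r1,c5) = A
(r3,c2) = B
(r5,c6) = D
(r7,c4) = C
(r1,c2) = G
(r5,c2) = E
(r5,c4) = F
(r6,c2) = D
(r7,c3) = E
(r5,c1) = C
(r6,c1) = E
(r6,c3) = C

F G D B A E C / G C F A D B E / A B G D E C F / D F B E C G A / C E A F B D G / E D C G F A B / B A E C G F D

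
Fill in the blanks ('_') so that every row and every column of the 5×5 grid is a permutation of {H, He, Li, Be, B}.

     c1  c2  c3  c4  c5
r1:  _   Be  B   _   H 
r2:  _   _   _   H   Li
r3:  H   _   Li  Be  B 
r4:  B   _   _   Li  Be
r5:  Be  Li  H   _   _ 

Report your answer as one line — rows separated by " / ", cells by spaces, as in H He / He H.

Li Be B He H / He B Be H Li / H He Li Be B / B H He Li Be / Be Li H B He

(r1,c4): row 1 has {H,Be,B}; column 4 has {H,Li,Be}, so it must be He.
(r2,c1): row 2 has {H,Li}; column 1 has {H,Be,B}, so it must be He.
(r2,c2): row 2 has {H,He,Li}; column 2 has {Li,Be}, so it must be B.
(r2,c3): row 2 has {H,He,Li,B}; column 3 has {H,Li,B}, so it must be Be.
(r3,c2): row 3 has {H,Li,Be,B}; column 2 has {Li,Be,B}, so it must be He.
(r4,c2): row 4 has {Li,Be,B}; column 2 has {He,Li,Be,B}, so it must be H.
(r4,c3): row 4 has {H,Li,Be,B}; column 3 has {H,Li,Be,B}, so it must be He.
(r5,c4): row 5 has {H,Li,Be}; column 4 has {H,He,Li,Be}, so it must be B.
(r5,c5): row 5 has {H,Li,Be,B}; column 5 has {H,Li,Be,B}, so it must be He.
(r1,c1): row 1 has {H,He,Be,B}; column 1 has {H,He,Be,B}, so it must be Li.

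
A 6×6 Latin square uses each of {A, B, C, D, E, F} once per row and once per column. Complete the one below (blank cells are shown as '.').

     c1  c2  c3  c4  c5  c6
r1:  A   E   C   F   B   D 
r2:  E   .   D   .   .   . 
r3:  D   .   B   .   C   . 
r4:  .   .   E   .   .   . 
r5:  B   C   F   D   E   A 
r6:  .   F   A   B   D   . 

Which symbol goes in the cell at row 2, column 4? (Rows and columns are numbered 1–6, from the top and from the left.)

A

row 3 has {B,C,D}; column 2 has {C,E,F} — only A is left for (r3,c2).
row 3 has {A,B,C,D}; column 4 has {B,D,F} — only E is left for (r3,c4).
row 3 has {A,B,C,D,E}; column 6 has {A,D} — only F is left for (r3,c6).
row 6 has {A,B,D,F}; column 1 has {A,B,D,E} — only C is left for (r6,c1).
row 6 has {A,B,C,D,F}; column 6 has {A,D,F} — only E is left for (r6,c6).
row 2 has {D,E}; column 2 has {A,C,E,F} — only B is left for (r2,c2).
row 2 has {B,D,E}; column 6 has {A,D,E,F} — only C is left for (r2,c6).
row 4 has {E}; column 1 has {A,B,C,D,E} — only F is left for (r4,c1).
row 4 has {E,F}; column 2 has {A,B,C,E,F} — only D is left for (r4,c2).
row 4 has {D,E,F}; column 5 has {B,C,D,E} — only A is left for (r4,c5).
row 4 has {A,D,E,F}; column 6 has {A,C,D,E,F} — only B is left for (r4,c6).
row 2 has {B,C,D,E}; column 4 has {B,D,E,F} — only A is left for (r2,c4).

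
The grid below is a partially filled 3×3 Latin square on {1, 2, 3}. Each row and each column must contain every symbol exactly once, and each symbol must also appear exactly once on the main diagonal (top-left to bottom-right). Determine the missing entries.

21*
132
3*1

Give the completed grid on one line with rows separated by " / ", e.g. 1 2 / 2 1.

2 1 3 / 1 3 2 / 3 2 1

(r1,c3) = 3
(r3,c2) = 2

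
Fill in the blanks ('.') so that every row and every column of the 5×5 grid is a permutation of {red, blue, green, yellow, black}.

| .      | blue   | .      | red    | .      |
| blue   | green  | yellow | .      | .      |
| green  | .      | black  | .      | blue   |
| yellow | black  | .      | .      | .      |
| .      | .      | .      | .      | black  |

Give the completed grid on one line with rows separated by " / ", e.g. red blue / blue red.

black blue green red yellow / blue green yellow black red / green red black yellow blue / yellow black red blue green / red yellow blue green black

At row 1, column 1: row 1 has {red,blue}; column 1 has {blue,green,yellow}; that leaves black.
At row 1, column 3: row 1 has {red,blue,black}; column 3 has {yellow,black}; that leaves green.
At row 1, column 5: row 1 has {red,blue,green,black}; column 5 has {blue,black}; that leaves yellow.
At row 2, column 4: row 2 has {blue,green,yellow}; column 4 has {red}; that leaves black.
At row 2, column 5: row 2 has {blue,green,yellow,black}; column 5 has {blue,yellow,black}; that leaves red.
At row 3, column 4: row 3 has {blue,green,black}; column 4 has {red,black}; that leaves yellow.
At row 4, column 5: row 4 has {yellow,black}; column 5 has {red,blue,yellow,black}; that leaves green.
At row 5, column 1: row 5 has {black}; column 1 has {blue,green,yellow,black}; that leaves red.
At row 5, column 2: row 5 has {red,black}; column 2 has {blue,green,black}; that leaves yellow.
At row 5, column 3: row 5 has {red,yellow,black}; column 3 has {green,yellow,black}; that leaves blue.
At row 5, column 4: row 5 has {red,blue,yellow,black}; column 4 has {red,yellow,black}; that leaves green.
At row 3, column 2: row 3 has {blue,green,yellow,black}; column 2 has {blue,green,yellow,black}; that leaves red.
At row 4, column 3: row 4 has {green,yellow,black}; column 3 has {blue,green,yellow,black}; that leaves red.
At row 4, column 4: row 4 has {red,green,yellow,black}; column 4 has {red,green,yellow,black}; that leaves blue.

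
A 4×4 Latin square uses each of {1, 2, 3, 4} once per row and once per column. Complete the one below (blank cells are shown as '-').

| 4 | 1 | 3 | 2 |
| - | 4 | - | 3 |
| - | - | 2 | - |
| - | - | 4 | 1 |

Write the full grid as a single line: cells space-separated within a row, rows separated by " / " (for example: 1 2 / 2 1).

4 1 3 2 / 2 4 1 3 / 1 3 2 4 / 3 2 4 1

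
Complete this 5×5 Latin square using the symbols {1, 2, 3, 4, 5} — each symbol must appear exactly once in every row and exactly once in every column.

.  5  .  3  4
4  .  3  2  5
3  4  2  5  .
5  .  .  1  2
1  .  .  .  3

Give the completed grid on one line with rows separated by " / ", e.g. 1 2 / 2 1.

At row 1, column 1: row 1 has {3,4,5}; column 1 has {1,3,4,5}; that leaves 2.
At row 1, column 3: row 1 has {2,3,4,5}; column 3 has {2,3}; that leaves 1.
At row 2, column 2: row 2 has {2,3,4,5}; column 2 has {4,5}; that leaves 1.
At row 3, column 5: row 3 has {2,3,4,5}; column 5 has {2,3,4,5}; that leaves 1.
At row 4, column 2: row 4 has {1,2,5}; column 2 has {1,4,5}; that leaves 3.
At row 4, column 3: row 4 has {1,2,3,5}; column 3 has {1,2,3}; that leaves 4.
At row 5, column 2: row 5 has {1,3}; column 2 has {1,3,4,5}; that leaves 2.
At row 5, column 3: row 5 has {1,2,3}; column 3 has {1,2,3,4}; that leaves 5.
At row 5, column 4: row 5 has {1,2,3,5}; column 4 has {1,2,3,5}; that leaves 4.

2 5 1 3 4 / 4 1 3 2 5 / 3 4 2 5 1 / 5 3 4 1 2 / 1 2 5 4 3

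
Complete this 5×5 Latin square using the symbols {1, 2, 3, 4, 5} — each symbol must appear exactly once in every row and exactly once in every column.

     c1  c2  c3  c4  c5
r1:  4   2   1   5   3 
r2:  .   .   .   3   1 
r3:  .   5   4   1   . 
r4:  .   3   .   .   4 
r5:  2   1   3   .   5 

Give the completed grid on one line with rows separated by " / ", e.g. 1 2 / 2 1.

(r2,c1) = 5
(r2,c2) = 4
(r2,c3) = 2
(r3,c1) = 3
(r3,c5) = 2
(r4,c1) = 1
(r4,c3) = 5
(r4,c4) = 2
(r5,c4) = 4

4 2 1 5 3 / 5 4 2 3 1 / 3 5 4 1 2 / 1 3 5 2 4 / 2 1 3 4 5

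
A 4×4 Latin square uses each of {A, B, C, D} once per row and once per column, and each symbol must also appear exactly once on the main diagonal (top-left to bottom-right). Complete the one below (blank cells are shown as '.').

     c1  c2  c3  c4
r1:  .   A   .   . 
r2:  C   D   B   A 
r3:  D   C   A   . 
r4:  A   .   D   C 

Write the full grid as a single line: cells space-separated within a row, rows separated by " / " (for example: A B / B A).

B A C D / C D B A / D C A B / A B D C

(r1,c1): row 1 has {A}; column 1 has {A,C,D}; the diagonal has {A,C,D}, so it must be B.
(r1,c3): row 1 has {A,B}; column 3 has {A,B,D}, so it must be C.
(r1,c4): row 1 has {A,B,C}; column 4 has {A,C}, so it must be D.
(r3,c4): row 3 has {A,C,D}; column 4 has {A,C,D}, so it must be B.
(r4,c2): row 4 has {A,C,D}; column 2 has {A,C,D}, so it must be B.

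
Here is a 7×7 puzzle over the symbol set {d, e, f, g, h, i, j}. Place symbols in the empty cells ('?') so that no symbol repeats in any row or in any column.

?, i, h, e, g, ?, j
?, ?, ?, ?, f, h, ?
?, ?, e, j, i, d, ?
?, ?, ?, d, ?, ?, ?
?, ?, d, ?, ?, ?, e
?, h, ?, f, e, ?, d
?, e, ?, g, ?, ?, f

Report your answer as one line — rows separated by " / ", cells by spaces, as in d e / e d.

d i h e g f j / e d j i f h g / f g e j i d h / g j f d h e i / i f d h j g e / j h g f e i d / h e i g d j f

(r1,c6) = f
(r2,c4) = i
(r2,c7) = g
(r3,c7) = h
(r4,c7) = i
(r5,c4) = h
(r5,c5) = j
(r1,c1) = d
(r2,c3) = j
(r4,c5) = h
(r7,c3) = i
(r7,c5) = d
(r7,c6) = j
(r2,c1) = e
(r2,c2) = d
(r6,c3) = g
(r6,c6) = i
(r7,c1) = h
(r4,c3) = f
(r5,c6) = g
(r6,c1) = j
(r4,c1) = g
(r4,c2) = j
(r4,c6) = e
(r5,c2) = f
(r3,c1) = f
(r3,c2) = g
(r5,c1) = i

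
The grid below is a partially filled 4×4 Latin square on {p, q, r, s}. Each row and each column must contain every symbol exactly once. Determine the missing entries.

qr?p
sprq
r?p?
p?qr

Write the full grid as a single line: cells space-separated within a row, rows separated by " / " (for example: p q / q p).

At row 1, column 3: row 1 has {p,q,r}; column 3 has {p,q,r}; that leaves s.
At row 3, column 4: row 3 has {p,r}; column 4 has {p,q,r}; that leaves s.
At row 4, column 2: row 4 has {p,q,r}; column 2 has {p,r}; that leaves s.
At row 3, column 2: row 3 has {p,r,s}; column 2 has {p,r,s}; that leaves q.

q r s p / s p r q / r q p s / p s q r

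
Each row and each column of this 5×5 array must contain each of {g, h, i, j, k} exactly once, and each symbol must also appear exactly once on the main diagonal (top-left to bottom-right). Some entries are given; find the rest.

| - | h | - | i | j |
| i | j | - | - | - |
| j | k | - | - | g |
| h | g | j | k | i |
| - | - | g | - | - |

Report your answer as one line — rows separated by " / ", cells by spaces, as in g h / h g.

(r1,c1): row 1 has {h,i,j}; column 1 has {h,i,j}; the diagonal has {j,k}, so it must be g.
(r1,c3): row 1 has {g,h,i,j}; column 3 has {g,j}, so it must be k.
(r2,c3): row 2 has {i,j}; column 3 has {g,j,k}, so it must be h.
(r2,c4): row 2 has {h,i,j}; column 4 has {i,k}, so it must be g.
(r2,c5): row 2 has {g,h,i,j}; column 5 has {g,i,j}, so it must be k.
(r3,c3): row 3 has {g,j,k}; column 3 has {g,h,j,k}; the diagonal has {g,j,k}, so it must be i.
(r3,c4): row 3 has {g,i,j,k}; column 4 has {g,i,k}, so it must be h.
(r5,c1): row 5 has {g}; column 1 has {g,h,i,j}, so it must be k.
(r5,c2): row 5 has {g,k}; column 2 has {g,h,j,k}, so it must be i.
(r5,c4): row 5 has {g,i,k}; column 4 has {g,h,i,k}, so it must be j.
(r5,c5): row 5 has {g,i,j,k}; column 5 has {g,i,j,k}; the diagonal has {g,i,j,k}, so it must be h.

g h k i j / i j h g k / j k i h g / h g j k i / k i g j h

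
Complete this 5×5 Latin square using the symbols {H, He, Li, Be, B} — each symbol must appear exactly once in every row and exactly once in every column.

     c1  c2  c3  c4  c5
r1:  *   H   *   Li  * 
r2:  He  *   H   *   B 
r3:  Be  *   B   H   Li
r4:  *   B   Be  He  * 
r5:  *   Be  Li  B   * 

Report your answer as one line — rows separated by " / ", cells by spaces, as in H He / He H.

B H He Li Be / He Li H Be B / Be He B H Li / Li B Be He H / H Be Li B He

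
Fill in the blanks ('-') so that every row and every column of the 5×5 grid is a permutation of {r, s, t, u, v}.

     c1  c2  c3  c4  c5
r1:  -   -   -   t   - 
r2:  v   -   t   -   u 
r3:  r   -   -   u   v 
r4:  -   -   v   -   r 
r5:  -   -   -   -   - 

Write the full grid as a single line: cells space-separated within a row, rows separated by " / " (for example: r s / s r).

u v r t s / v s t r u / r t s u v / t u v s r / s r u v t

Cell (r1,c5): row 1 has {t}; column 5 has {r,u,v} → s.
Cell (r3,c3): row 3 has {r,u,v}; column 3 has {t,v} → s.
Cell (r4,c4): row 4 has {r,v}; column 4 has {t,u} → s.
Cell (r5,c5): row 5 is empty so far; column 5 has {r,s,u,v} → t.
Cell (r1,c1): row 1 has {s,t}; column 1 has {r,v} → u.
Cell (r1,c3): row 1 has {s,t,u}; column 3 has {s,t,v} → r.
Cell (r2,c4): row 2 has {t,u,v}; column 4 has {s,t,u} → r.
Cell (r3,c2): row 3 has {r,s,u,v}; column 2 is empty so far → t.
Cell (r4,c1): row 4 has {r,s,v}; column 1 has {r,u,v} → t.
Cell (r4,c2): row 4 has {r,s,t,v}; column 2 has {t} → u.
Cell (r5,c1): row 5 has {t}; column 1 has {r,t,u,v} → s.
Cell (r5,c3): row 5 has {s,t}; column 3 has {r,s,t,v} → u.
Cell (r5,c4): row 5 has {s,t,u}; column 4 has {r,s,t,u} → v.
Cell (r1,c2): row 1 has {r,s,t,u}; column 2 has {t,u} → v.
Cell (r2,c2): row 2 has {r,t,u,v}; column 2 has {t,u,v} → s.
Cell (r5,c2): row 5 has {s,t,u,v}; column 2 has {s,t,u,v} → r.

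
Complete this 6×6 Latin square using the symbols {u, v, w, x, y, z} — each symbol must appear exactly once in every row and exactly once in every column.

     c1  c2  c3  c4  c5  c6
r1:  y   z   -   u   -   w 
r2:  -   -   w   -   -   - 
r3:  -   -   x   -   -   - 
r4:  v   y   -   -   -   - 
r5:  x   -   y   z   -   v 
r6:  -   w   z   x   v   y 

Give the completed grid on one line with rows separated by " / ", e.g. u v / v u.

y z v u x w / z x w v y u / w v x y u z / v y u w z x / x u y z w v / u w z x v y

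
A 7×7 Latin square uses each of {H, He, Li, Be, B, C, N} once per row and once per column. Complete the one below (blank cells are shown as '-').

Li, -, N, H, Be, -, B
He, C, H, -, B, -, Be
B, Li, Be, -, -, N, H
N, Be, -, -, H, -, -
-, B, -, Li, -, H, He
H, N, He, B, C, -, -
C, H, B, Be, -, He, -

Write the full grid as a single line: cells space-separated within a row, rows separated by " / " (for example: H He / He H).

Li He N H Be C B / He C H N B Li Be / B Li Be C He N H / N Be Li He H B C / Be B C Li N H He / H N He B C Be Li / C H B Be Li He N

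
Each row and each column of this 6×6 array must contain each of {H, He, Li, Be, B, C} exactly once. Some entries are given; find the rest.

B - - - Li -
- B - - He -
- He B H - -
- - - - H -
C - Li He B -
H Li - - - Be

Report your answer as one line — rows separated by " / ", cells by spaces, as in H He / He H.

B H C Be Li He / Be B H C He Li / Li He B H Be C / He C Be Li H B / C Be Li He B H / H Li He B C Be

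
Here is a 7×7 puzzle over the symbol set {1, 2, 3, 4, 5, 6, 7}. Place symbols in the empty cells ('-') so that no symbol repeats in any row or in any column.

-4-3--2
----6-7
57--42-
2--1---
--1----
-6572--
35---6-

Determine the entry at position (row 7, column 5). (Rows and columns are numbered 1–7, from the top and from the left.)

1

(r3,c4) = 6
(r4,c2) = 3
(r5,c2) = 2
(r2,c2) = 1
(r3,c3) = 3
(r3,c7) = 1
(r7,c7) = 4
(r2,c1) = 4
(r2,c3) = 2
(r2,c4) = 5
(r2,c6) = 3
(r5,c4) = 4
(r6,c1) = 1
(r6,c6) = 4
(r6,c7) = 3
(r7,c3) = 7
(r7,c4) = 2
(r7,c5) = 1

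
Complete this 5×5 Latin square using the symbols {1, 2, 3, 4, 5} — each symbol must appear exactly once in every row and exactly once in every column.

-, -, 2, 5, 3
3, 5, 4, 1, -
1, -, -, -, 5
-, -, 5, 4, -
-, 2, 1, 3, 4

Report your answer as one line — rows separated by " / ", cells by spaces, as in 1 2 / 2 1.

4 1 2 5 3 / 3 5 4 1 2 / 1 4 3 2 5 / 2 3 5 4 1 / 5 2 1 3 4

row 1 has {2,3,5}; column 1 has {1,3} — only 4 is left for (r1,c1).
row 1 has {2,3,4,5}; column 2 has {2,5} — only 1 is left for (r1,c2).
row 2 has {1,3,4,5}; column 5 has {3,4,5} — only 2 is left for (r2,c5).
row 3 has {1,5}; column 3 has {1,2,4,5} — only 3 is left for (r3,c3).
row 3 has {1,3,5}; column 4 has {1,3,4,5} — only 2 is left for (r3,c4).
row 4 has {4,5}; column 1 has {1,3,4} — only 2 is left for (r4,c1).
row 4 has {2,4,5}; column 2 has {1,2,5} — only 3 is left for (r4,c2).
row 4 has {2,3,4,5}; column 5 has {2,3,4,5} — only 1 is left for (r4,c5).
row 5 has {1,2,3,4}; column 1 has {1,2,3,4} — only 5 is left for (r5,c1).
row 3 has {1,2,3,5}; column 2 has {1,2,3,5} — only 4 is left for (r3,c2).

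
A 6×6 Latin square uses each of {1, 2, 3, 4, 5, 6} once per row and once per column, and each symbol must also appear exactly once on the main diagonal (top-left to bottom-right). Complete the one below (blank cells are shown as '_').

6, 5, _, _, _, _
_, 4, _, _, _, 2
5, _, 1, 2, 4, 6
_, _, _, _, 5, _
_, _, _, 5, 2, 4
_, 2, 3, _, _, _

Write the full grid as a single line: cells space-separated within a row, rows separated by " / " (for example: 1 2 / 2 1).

(r3,c2) = 3
(r4,c4) = 3
(r4,c6) = 1
(r5,c3) = 6
(r6,c6) = 5
(r1,c6) = 3
(r2,c3) = 5
(r4,c2) = 6
(r5,c2) = 1
(r1,c5) = 1
(r5,c1) = 3
(r6,c5) = 6
(r1,c4) = 4
(r2,c1) = 1
(r2,c4) = 6
(r2,c5) = 3
(r6,c1) = 4
(r6,c4) = 1
(r1,c3) = 2
(r4,c1) = 2
(r4,c3) = 4

6 5 2 4 1 3 / 1 4 5 6 3 2 / 5 3 1 2 4 6 / 2 6 4 3 5 1 / 3 1 6 5 2 4 / 4 2 3 1 6 5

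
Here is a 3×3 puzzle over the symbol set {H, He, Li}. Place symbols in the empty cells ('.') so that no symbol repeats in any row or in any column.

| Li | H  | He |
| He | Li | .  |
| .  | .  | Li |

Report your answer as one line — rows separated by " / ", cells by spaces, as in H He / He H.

Li H He / He Li H / H He Li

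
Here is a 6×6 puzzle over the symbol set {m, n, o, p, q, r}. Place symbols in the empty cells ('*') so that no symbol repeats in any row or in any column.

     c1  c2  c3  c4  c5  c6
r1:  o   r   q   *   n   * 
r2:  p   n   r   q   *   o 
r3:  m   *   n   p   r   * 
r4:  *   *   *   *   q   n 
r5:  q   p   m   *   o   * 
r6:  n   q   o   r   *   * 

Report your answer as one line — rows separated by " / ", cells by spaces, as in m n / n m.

(r1,c4) = m
(r1,c6) = p
(r2,c5) = m
(r3,c2) = o
(r3,c6) = q
(r4,c1) = r
(r4,c2) = m
(r4,c3) = p
(r4,c4) = o
(r5,c4) = n
(r5,c6) = r
(r6,c5) = p
(r6,c6) = m

o r q m n p / p n r q m o / m o n p r q / r m p o q n / q p m n o r / n q o r p m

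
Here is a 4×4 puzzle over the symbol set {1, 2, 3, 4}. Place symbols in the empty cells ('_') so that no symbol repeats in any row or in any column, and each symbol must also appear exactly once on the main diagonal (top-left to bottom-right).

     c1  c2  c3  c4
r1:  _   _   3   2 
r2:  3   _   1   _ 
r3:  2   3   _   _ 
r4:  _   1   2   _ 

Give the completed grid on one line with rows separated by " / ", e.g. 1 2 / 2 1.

(r1,c2) = 4
(r2,c2) = 2
(r2,c4) = 4
(r3,c3) = 4
(r3,c4) = 1
(r4,c1) = 4
(r4,c4) = 3
(r1,c1) = 1

1 4 3 2 / 3 2 1 4 / 2 3 4 1 / 4 1 2 3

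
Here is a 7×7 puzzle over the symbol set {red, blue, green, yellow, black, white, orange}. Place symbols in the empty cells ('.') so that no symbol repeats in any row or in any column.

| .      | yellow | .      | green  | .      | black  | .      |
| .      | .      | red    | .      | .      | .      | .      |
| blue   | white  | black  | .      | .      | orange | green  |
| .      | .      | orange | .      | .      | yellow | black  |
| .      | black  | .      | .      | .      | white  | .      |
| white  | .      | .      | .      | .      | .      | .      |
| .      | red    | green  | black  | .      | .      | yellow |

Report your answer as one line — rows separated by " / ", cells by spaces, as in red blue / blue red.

red yellow white green orange black blue / black orange red yellow blue green white / blue white black red yellow orange green / green blue orange white red yellow black / yellow black blue orange green white red / white green yellow blue black red orange / orange red green black white blue yellow

(r7,c1) = orange
(r7,c6) = blue
(r1,c1) = red
(r2,c6) = green
(r4,c1) = green
(r4,c2) = blue
(r5,c1) = yellow
(r5,c3) = blue
(r6,c3) = yellow
(r6,c6) = red
(r7,c5) = white
(r1,c3) = white
(r2,c1) = black
(r2,c2) = orange
(r4,c5) = red
(r6,c2) = green
(r3,c5) = yellow
(r4,c4) = white
(r2,c5) = blue
(r2,c7) = white
(r3,c4) = red
(r5,c4) = orange
(r5,c5) = green
(r5,c7) = red
(r6,c4) = blue
(r6,c7) = orange
(r1,c5) = orange
(r1,c7) = blue
(r2,c4) = yellow
(r6,c5) = black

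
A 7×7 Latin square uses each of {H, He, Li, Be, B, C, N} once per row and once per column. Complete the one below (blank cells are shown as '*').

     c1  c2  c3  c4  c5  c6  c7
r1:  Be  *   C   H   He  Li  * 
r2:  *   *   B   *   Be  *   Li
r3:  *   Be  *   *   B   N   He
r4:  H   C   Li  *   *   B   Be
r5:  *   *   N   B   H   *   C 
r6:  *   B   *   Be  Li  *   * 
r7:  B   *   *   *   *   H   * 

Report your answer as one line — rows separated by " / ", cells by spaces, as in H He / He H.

Cell (r1,c2): row 1 has {H,He,Li,Be,C}; column 2 has {Be,B,C} → N.
Cell (r1,c7): row 1 has {H,He,Li,Be,C,N}; column 7 has {He,Li,Be,C} → B.
Cell (r3,c3): row 3 has {He,Be,B,N}; column 3 has {Li,B,C,N} → H.
Cell (r4,c5): row 4 has {H,Li,Be,B,C}; column 5 has {H,He,Li,Be,B} → N.
Cell (r6,c3): row 6 has {Li,Be,B}; column 3 has {H,Li,B,C,N} → He.
Cell (r6,c6): row 6 has {He,Li,Be,B}; column 6 has {H,Li,B,N} → C.
Cell (r7,c3): row 7 has {H,B}; column 3 has {H,He,Li,B,C,N} → Be.
Cell (r7,c5): row 7 has {H,Be,B}; column 5 has {H,He,Li,Be,B,N} → C.
Cell (r7,c7): row 7 has {H,Be,B,C}; column 7 has {He,Li,Be,B,C} → N.
Cell (r2,c6): row 2 has {Li,Be,B}; column 6 has {H,Li,B,C,N} → He.
Cell (r4,c4): row 4 has {H,Li,Be,B,C,N}; column 4 has {H,Be,B} → He.
Cell (r5,c6): row 5 has {H,B,C,N}; column 6 has {H,He,Li,B,C,N} → Be.
Cell (r6,c1): row 6 has {He,Li,Be,B,C}; column 1 has {H,Be,B} → N.
Cell (r6,c7): row 6 has {He,Li,Be,B,C,N}; column 7 has {He,Li,Be,B,C,N} → H.
Cell (r7,c4): row 7 has {H,Be,B,C,N}; column 4 has {H,He,Be,B} → Li.
Cell (r2,c1): row 2 has {He,Li,Be,B}; column 1 has {H,Be,B,N} → C.
Cell (r2,c2): row 2 has {He,Li,Be,B,C}; column 2 has {Be,B,C,N} → H.
Cell (r2,c4): row 2 has {H,He,Li,Be,B,C}; column 4 has {H,He,Li,Be,B} → N.
Cell (r3,c1): row 3 has {H,He,Be,B,N}; column 1 has {H,Be,B,C,N} → Li.
Cell (r3,c4): row 3 has {H,He,Li,Be,B,N}; column 4 has {H,He,Li,Be,B,N} → C.
Cell (r5,c1): row 5 has {H,Be,B,C,N}; column 1 has {H,Li,Be,B,C,N} → He.
Cell (r5,c2): row 5 has {H,He,Be,B,C,N}; column 2 has {H,Be,B,C,N} → Li.
Cell (r7,c2): row 7 has {H,Li,Be,B,C,N}; column 2 has {H,Li,Be,B,C,N} → He.

Be N C H He Li B / C H B N Be He Li / Li Be H C B N He / H C Li He N B Be / He Li N B H Be C / N B He Be Li C H / B He Be Li C H N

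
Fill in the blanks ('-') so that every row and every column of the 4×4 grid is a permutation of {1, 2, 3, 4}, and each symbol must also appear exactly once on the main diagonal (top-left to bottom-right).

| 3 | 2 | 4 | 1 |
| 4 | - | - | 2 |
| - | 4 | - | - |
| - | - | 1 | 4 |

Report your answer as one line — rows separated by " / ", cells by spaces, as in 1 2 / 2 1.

3 2 4 1 / 4 1 3 2 / 1 4 2 3 / 2 3 1 4

(r2,c2) = 1
(r2,c3) = 3
(r3,c3) = 2
(r3,c4) = 3
(r4,c1) = 2
(r4,c2) = 3
(r3,c1) = 1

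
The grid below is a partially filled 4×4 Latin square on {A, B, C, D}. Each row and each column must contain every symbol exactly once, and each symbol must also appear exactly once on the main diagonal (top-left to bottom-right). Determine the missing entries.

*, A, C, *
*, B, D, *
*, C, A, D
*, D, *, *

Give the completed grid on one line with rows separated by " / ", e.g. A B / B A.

D A C B / C B D A / B C A D / A D B C

(r1,c1) = D
(r1,c4) = B
(r3,c1) = B
(r4,c3) = B
(r4,c4) = C
(r2,c4) = A
(r4,c1) = A
(r2,c1) = C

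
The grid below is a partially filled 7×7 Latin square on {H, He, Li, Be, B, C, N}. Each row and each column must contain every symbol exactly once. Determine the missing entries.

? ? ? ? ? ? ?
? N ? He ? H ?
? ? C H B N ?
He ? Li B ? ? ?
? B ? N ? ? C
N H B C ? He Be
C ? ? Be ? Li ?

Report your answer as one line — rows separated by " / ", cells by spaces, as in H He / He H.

H C He Li Be B N / B N Be He C H Li / Be Li C H B N He / He Be Li B N C H / Li B H N He Be C / N H B C Li He Be / C He N Be H Li B

(r1,c4): row 1 is empty so far; column 4 has {H,He,Be,B,C,N}, so it must be Li.
(r2,c3): row 2 has {H,He,N}; column 3 has {Li,B,C}, so it must be Be.
(r5,c6): row 5 has {B,C,N}; column 6 has {H,He,Li,N}, so it must be Be.
(r6,c5): row 6 has {H,He,Be,B,C,N}; column 5 has {B}, so it must be Li.
(r7,c2): row 7 has {Li,Be,C}; column 2 has {H,B,N}, so it must be He.
(r2,c5): row 2 has {H,He,Be,N}; column 5 has {Li,B}, so it must be C.
(r4,c6): row 4 has {He,Li,B}; column 6 has {H,He,Li,Be,N}, so it must be C.
(r1,c6): row 1 has {Li}; column 6 has {H,He,Li,Be,C,N}, so it must be B.
(r4,c2): row 4 has {He,Li,B,C}; column 2 has {H,He,B,N}, so it must be Be.
(r1,c2): row 1 has {Li,B}; column 2 has {H,He,Be,B,N}, so it must be C.
(r3,c2): row 3 has {H,B,C,N}; column 2 has {H,He,Be,B,C,N}, so it must be Li.
(r3,c7): row 3 has {H,Li,B,C,N}; column 7 has {Be,C}, so it must be He.
(r3,c1): row 3 has {H,He,Li,B,C,N}; column 1 has {He,C,N}, so it must be Be.
(r1,c1): row 1 has {Li,B,C}; column 1 has {He,Be,C,N}, so it must be H.
(r1,c7): row 1 has {H,Li,B,C}; column 7 has {He,Be,C}, so it must be N.
(r4,c7): row 4 has {He,Li,Be,B,C}; column 7 has {He,Be,C,N}, so it must be H.
(r5,c1): row 5 has {Be,B,C,N}; column 1 has {H,He,Be,C,N}, so it must be Li.
(r7,c7): row 7 has {He,Li,Be,C}; column 7 has {H,He,Be,C,N}, so it must be B.
(r1,c3): row 1 has {H,Li,B,C,N}; column 3 has {Li,Be,B,C}, so it must be He.
(r1,c5): row 1 has {H,He,Li,B,C,N}; column 5 has {Li,B,C}, so it must be Be.
(r2,c1): row 2 has {H,He,Be,C,N}; column 1 has {H,He,Li,Be,C,N}, so it must be B.
(r2,c7): row 2 has {H,He,Be,B,C,N}; column 7 has {H,He,Be,B,C,N}, so it must be Li.
(r4,c5): row 4 has {H,He,Li,Be,B,C}; column 5 has {Li,Be,B,C}, so it must be N.
(r5,c3): row 5 has {Li,Be,B,C,N}; column 3 has {He,Li,Be,B,C}, so it must be H.
(r5,c5): row 5 has {H,Li,Be,B,C,N}; column 5 has {Li,Be,B,C,N}, so it must be He.
(r7,c3): row 7 has {He,Li,Be,B,C}; column 3 has {H,He,Li,Be,B,C}, so it must be N.
(r7,c5): row 7 has {He,Li,Be,B,C,N}; column 5 has {He,Li,Be,B,C,N}, so it must be H.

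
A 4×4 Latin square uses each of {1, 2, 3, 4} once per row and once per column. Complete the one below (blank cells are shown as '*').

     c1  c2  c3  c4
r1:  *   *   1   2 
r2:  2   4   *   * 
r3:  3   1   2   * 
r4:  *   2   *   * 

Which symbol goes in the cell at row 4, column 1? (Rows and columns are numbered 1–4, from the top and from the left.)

(r1,c1) = 4
(r1,c2) = 3
(r2,c3) = 3
(r2,c4) = 1
(r3,c4) = 4
(r4,c1) = 1

1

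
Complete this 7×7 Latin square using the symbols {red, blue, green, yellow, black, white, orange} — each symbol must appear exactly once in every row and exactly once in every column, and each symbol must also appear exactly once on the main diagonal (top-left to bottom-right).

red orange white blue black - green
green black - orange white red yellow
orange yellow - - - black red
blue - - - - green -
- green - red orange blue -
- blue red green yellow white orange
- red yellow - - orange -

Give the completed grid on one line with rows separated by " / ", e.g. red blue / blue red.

red orange white blue black yellow green / green black blue orange white red yellow / orange yellow green white blue black red / blue white orange yellow red green black / yellow green black red orange blue white / black blue red green yellow white orange / white red yellow black green orange blue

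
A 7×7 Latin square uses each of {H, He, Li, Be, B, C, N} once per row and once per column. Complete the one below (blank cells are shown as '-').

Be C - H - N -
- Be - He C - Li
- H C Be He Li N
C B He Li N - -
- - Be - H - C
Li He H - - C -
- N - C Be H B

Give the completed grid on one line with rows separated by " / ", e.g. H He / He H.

Be C B H Li N He / H Be N He C B Li / B H C Be He Li N / C B He Li N Be H / N Li Be B H He C / Li He H N B C Be / He N Li C Be H B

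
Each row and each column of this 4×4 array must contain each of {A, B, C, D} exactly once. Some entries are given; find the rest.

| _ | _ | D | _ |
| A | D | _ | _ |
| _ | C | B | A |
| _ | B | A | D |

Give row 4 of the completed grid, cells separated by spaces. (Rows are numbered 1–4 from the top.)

C B A D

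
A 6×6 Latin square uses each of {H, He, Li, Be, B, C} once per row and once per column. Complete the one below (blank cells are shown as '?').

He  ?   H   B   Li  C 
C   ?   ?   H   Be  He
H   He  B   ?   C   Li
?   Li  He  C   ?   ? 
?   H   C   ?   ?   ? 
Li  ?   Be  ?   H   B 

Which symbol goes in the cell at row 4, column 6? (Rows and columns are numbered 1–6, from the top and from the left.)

At row 1, column 2: row 1 has {H,He,Li,B,C}; column 2 has {H,He,Li}; that leaves Be.
At row 2, column 2: row 2 has {H,He,Be,C}; column 2 has {H,He,Li,Be}; that leaves B.
At row 2, column 3: row 2 has {H,He,Be,B,C}; column 3 has {H,He,Be,B,C}; that leaves Li.
At row 3, column 4: row 3 has {H,He,Li,B,C}; column 4 has {H,B,C}; that leaves Be.
At row 4, column 5: row 4 has {He,Li,C}; column 5 has {H,Li,Be,C}; that leaves B.
At row 5, column 5: row 5 has {H,C}; column 5 has {H,Li,Be,B,C}; that leaves He.
At row 5, column 6: row 5 has {H,He,C}; column 6 has {He,Li,B,C}; that leaves Be.
At row 6, column 2: row 6 has {H,Li,Be,B}; column 2 has {H,He,Li,Be,B}; that leaves C.
At row 6, column 4: row 6 has {H,Li,Be,B,C}; column 4 has {H,Be,B,C}; that leaves He.
At row 4, column 1: row 4 has {He,Li,B,C}; column 1 has {H,He,Li,C}; that leaves Be.
At row 4, column 6: row 4 has {He,Li,Be,B,C}; column 6 has {He,Li,Be,B,C}; that leaves H.

H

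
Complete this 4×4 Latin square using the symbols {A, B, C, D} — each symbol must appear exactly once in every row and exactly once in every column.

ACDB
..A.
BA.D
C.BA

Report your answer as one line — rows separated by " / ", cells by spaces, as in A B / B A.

(r2,c1) = D
(r2,c2) = B
(r2,c4) = C
(r3,c3) = C
(r4,c2) = D

A C D B / D B A C / B A C D / C D B A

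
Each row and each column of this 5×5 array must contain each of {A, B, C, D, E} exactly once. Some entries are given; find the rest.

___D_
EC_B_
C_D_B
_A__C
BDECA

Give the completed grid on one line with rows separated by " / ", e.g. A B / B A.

Cell (r1,c1): row 1 has {D}; column 1 has {B,C,E} → A.
Cell (r1,c5): row 1 has {A,D}; column 5 has {A,B,C} → E.
Cell (r2,c3): row 2 has {B,C,E}; column 3 has {D,E} → A.
Cell (r2,c5): row 2 has {A,B,C,E}; column 5 has {A,B,C,E} → D.
Cell (r3,c2): row 3 has {B,C,D}; column 2 has {A,C,D} → E.
Cell (r3,c4): row 3 has {B,C,D,E}; column 4 has {B,C,D} → A.
Cell (r4,c1): row 4 has {A,C}; column 1 has {A,B,C,E} → D.
Cell (r4,c3): row 4 has {A,C,D}; column 3 has {A,D,E} → B.
Cell (r4,c4): row 4 has {A,B,C,D}; column 4 has {A,B,C,D} → E.
Cell (r1,c2): row 1 has {A,D,E}; column 2 has {A,C,D,E} → B.
Cell (r1,c3): row 1 has {A,B,D,E}; column 3 has {A,B,D,E} → C.

A B C D E / E C A B D / C E D A B / D A B E C / B D E C A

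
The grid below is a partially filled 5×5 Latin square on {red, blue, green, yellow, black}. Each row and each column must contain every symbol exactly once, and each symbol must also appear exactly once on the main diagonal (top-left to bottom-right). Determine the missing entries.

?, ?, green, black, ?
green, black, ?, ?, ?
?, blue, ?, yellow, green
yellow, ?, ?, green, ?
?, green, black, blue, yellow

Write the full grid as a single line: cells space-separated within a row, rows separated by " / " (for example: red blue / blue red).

Cell (r2,c4): row 2 has {green,black}; column 4 has {blue,green,yellow,black} → red.
Cell (r2,c5): row 2 has {red,green,black}; column 5 has {green,yellow} → blue.
Cell (r3,c3): row 3 has {blue,green,yellow}; column 3 has {green,black}; the diagonal has {green,yellow,black} → red.
Cell (r4,c2): row 4 has {green,yellow}; column 2 has {blue,green,black} → red.
Cell (r4,c3): row 4 has {red,green,yellow}; column 3 has {red,green,black} → blue.
Cell (r4,c5): row 4 has {red,blue,green,yellow}; column 5 has {blue,green,yellow} → black.
Cell (r5,c1): row 5 has {blue,green,yellow,black}; column 1 has {green,yellow} → red.
Cell (r1,c1): row 1 has {green,black}; column 1 has {red,green,yellow}; the diagonal has {red,green,yellow,black} → blue.
Cell (r1,c2): row 1 has {blue,green,black}; column 2 has {red,blue,green,black} → yellow.
Cell (r1,c5): row 1 has {blue,green,yellow,black}; column 5 has {blue,green,yellow,black} → red.
Cell (r2,c3): row 2 has {red,blue,green,black}; column 3 has {red,blue,green,black} → yellow.
Cell (r3,c1): row 3 has {red,blue,green,yellow}; column 1 has {red,blue,green,yellow} → black.

blue yellow green black red / green black yellow red blue / black blue red yellow green / yellow red blue green black / red green black blue yellow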